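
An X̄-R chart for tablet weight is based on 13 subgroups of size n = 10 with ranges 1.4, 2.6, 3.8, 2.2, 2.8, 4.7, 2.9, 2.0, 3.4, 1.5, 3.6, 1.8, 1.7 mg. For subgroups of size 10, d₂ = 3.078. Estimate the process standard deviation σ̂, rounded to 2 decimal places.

R̄ = (1.4 + 2.6 + 3.8 + 2.2 + 2.8 + 4.7 + 2.9 + 2.0 + 3.4 + 1.5 + 3.6 + 1.8 + 1.7) / 13 = 2.6462
σ̂ = R̄ / d₂ = 2.6462 / 3.078 = 0.8597

0.86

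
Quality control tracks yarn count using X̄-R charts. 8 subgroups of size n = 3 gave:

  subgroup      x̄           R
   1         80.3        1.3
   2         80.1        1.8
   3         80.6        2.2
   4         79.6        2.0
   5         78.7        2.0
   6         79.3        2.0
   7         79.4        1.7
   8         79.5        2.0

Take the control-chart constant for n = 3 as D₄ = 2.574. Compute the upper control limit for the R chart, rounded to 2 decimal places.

R̄ = (1.3 + 1.8 + 2.2 + 2.0 + 2.0 + 2.0 + 1.7 + 2.0) / 8 = 15.0000 / 8 = 1.8750
UCL_R = D₄·R̄ = 2.574 × 1.8750 = 4.8262

4.83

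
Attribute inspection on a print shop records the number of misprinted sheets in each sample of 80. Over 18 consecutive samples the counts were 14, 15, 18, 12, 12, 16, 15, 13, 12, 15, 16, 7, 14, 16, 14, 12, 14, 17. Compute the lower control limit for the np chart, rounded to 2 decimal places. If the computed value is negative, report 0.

3.80

p̄ = Σdᵢ / (k·n) = 252 / (18 × 80) = 0.17500
LCL = np̄ − 3·√(np̄(1−p̄)) = 14.0000 − 3 × 3.3985 = 3.8044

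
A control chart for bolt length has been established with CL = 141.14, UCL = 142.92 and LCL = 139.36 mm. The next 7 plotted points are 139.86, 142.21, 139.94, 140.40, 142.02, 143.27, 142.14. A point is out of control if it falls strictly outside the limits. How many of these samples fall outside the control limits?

1

Compare each point to [139.36, 142.92]: sample 6 = 143.27 > UCL.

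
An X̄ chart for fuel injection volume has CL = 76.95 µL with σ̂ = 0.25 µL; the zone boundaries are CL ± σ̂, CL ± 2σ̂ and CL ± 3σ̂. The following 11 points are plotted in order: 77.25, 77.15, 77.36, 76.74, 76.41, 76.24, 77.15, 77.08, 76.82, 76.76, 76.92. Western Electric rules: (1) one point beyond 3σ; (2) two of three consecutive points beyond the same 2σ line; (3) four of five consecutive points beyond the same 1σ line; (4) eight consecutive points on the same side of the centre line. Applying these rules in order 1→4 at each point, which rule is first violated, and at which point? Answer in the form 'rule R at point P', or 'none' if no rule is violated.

rule 2 at point 6

Zone of each point (C = within 1σ̂, B = 1σ̂–2σ̂, A = 2σ̂–3σ̂, * = beyond 3σ̂; sign = side of CL): 1:+B, 2:+C, 3:+B, 4:-C, 5:-A, 6:-A, 7:+C, 8:+C, 9:-C, 10:-C, 11:-C
Rule 2 (two of three consecutive points beyond the same 2σ limit) is satisfied at point 6.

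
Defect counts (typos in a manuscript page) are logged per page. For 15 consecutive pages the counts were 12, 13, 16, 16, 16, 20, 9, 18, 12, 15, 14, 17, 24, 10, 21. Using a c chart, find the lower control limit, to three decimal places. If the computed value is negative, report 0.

3.710

c̄ = (12 + 13 + 16 + 16 + 16 + 20 + 9 + 18 + 12 + 15 + 14 + 17 + 24 + 10 + 21) / 15 = 233 / 15 = 15.5333
LCL = c̄ − 3√c̄ = 15.5333 − 3 × 3.9412 = 3.7096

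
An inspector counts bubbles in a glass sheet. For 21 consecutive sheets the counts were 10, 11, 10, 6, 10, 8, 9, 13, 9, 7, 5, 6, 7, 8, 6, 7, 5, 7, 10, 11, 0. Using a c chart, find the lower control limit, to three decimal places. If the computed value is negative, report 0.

0.000

c̄ = (10 + 11 + 10 + 6 + 10 + 8 + 9 + 13 + 9 + 7 + 5 + 6 + 7 + 8 + 6 + 7 + 5 + 7 + 10 + 11 + 0) / 21 = 165 / 21 = 7.8571
LCL = c̄ − 3√c̄ = 7.8571 − 3 × 2.8031 = -0.5520 → 0 (cannot be negative)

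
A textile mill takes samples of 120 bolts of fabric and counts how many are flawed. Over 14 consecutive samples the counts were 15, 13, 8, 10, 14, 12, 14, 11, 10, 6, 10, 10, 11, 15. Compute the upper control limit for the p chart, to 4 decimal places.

p̄ = Σdᵢ / (k·n) = 159 / (14 × 120) = 0.09464
UCL = p̄ + 3·√(p̄(1−p̄)/n) = 0.09464 + 3 × √(0.09464×0.90536/120) = 0.09464 + 3 × 0.02672 = 0.17481

0.1748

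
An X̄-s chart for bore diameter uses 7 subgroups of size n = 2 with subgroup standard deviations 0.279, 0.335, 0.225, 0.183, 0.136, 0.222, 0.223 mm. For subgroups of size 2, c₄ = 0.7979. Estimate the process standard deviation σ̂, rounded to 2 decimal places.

0.29

s̄ = (0.279 + 0.335 + 0.225 + 0.183 + 0.136 + 0.222 + 0.223) / 7 = 0.2290
σ̂ = s̄ / c₄ = 0.2290 / 0.7979 = 0.2870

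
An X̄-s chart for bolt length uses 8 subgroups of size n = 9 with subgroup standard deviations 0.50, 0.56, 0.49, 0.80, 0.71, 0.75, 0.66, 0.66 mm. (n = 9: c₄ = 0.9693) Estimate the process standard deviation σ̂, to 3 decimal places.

s̄ = (0.50 + 0.56 + 0.49 + 0.80 + 0.71 + 0.75 + 0.66 + 0.66) / 8 = 0.6412
σ̂ = s̄ / c₄ = 0.6412 / 0.9693 = 0.6616

0.662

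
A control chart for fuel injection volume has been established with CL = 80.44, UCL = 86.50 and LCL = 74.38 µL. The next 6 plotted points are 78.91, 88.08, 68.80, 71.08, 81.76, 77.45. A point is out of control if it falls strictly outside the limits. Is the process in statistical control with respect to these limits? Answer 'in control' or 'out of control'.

Compare each point to [74.38, 86.50]: sample 2 = 88.08 > UCL; sample 3 = 68.80 < LCL; sample 4 = 71.08 < LCL.

out of control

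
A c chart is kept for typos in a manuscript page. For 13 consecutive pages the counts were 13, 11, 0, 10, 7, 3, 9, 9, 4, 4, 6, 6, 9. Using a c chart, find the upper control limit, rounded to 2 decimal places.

14.94

c̄ = (13 + 11 + 0 + 10 + 7 + 3 + 9 + 9 + 4 + 4 + 6 + 6 + 9) / 13 = 91 / 13 = 7.0000
UCL = c̄ + 3√c̄ = 7.0000 + 3 × √7.0000 = 7.0000 + 3 × 2.6458 = 14.9373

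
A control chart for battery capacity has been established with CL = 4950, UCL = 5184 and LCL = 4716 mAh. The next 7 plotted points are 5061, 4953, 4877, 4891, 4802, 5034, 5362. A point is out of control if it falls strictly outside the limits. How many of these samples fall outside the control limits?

1

Compare each point to [4716, 5184]: sample 7 = 5362 > UCL.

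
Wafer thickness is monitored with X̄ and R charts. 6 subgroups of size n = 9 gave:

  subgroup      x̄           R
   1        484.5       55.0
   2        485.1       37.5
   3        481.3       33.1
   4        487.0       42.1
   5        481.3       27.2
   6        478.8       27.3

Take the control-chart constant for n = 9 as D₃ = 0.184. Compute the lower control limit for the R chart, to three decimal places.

6.814

R̄ = (55.0 + 37.5 + 33.1 + 42.1 + 27.2 + 27.3) / 6 = 222.2000 / 6 = 37.0333
LCL_R = D₃·R̄ = 0.184 × 37.0333 = 6.8141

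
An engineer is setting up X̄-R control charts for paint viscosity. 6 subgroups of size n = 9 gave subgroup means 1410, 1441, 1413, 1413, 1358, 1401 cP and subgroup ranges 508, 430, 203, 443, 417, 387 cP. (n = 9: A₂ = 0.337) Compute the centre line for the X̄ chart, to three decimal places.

1406.000

X̄̄ = (1410 + 1441 + 1413 + 1413 + 1358 + 1401) / 6 = 8436.0000 / 6 = 1406.0000
CL = X̄̄ = 1406.0000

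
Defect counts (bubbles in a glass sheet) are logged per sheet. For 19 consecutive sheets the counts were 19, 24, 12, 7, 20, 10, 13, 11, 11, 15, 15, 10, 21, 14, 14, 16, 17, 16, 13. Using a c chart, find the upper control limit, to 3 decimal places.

c̄ = (19 + 24 + 12 + 7 + 20 + 10 + 13 + 11 + 11 + 15 + 15 + 10 + 21 + 14 + 14 + 16 + 17 + 16 + 13) / 19 = 278 / 19 = 14.6316
UCL = c̄ + 3√c̄ = 14.6316 + 3 × √14.6316 = 14.6316 + 3 × 3.8251 = 26.1070

26.107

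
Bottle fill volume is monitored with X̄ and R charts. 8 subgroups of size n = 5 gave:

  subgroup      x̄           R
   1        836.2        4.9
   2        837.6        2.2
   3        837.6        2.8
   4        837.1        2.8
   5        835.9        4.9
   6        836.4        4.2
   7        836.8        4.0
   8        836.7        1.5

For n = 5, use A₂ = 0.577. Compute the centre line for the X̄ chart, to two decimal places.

X̄̄ = (836.2 + 837.6 + 837.6 + 837.1 + 835.9 + 836.4 + 836.8 + 836.7) / 8 = 6694.3000 / 8 = 836.7875
CL = X̄̄ = 836.7875

836.79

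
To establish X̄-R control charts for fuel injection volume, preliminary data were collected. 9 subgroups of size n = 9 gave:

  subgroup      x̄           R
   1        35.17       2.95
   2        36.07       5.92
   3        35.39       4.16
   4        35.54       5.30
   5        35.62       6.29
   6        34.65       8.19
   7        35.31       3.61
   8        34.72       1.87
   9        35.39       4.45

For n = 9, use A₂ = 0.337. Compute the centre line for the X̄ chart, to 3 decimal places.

35.318

X̄̄ = (35.17 + 36.07 + 35.39 + 35.54 + 35.62 + 34.65 + 35.31 + 34.72 + 35.39) / 9 = 317.8600 / 9 = 35.3178
CL = X̄̄ = 35.3178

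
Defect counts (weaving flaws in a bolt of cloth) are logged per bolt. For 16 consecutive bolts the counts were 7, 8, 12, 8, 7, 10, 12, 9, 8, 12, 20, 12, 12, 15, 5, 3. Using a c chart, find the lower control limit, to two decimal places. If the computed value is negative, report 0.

c̄ = (7 + 8 + 12 + 8 + 7 + 10 + 12 + 9 + 8 + 12 + 20 + 12 + 12 + 15 + 5 + 3) / 16 = 160 / 16 = 10.0000
LCL = c̄ − 3√c̄ = 10.0000 − 3 × 3.1623 = 0.5132

0.51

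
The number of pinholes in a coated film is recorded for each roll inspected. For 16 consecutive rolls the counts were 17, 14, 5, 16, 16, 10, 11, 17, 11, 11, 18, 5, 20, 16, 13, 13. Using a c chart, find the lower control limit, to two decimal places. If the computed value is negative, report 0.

2.37

c̄ = (17 + 14 + 5 + 16 + 16 + 10 + 11 + 17 + 11 + 11 + 18 + 5 + 20 + 16 + 13 + 13) / 16 = 213 / 16 = 13.3125
LCL = c̄ − 3√c̄ = 13.3125 − 3 × 3.6486 = 2.3666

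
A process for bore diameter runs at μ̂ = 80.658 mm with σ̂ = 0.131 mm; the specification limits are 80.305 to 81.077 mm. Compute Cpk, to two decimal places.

Cpu = (USL − μ̂) / (3σ̂) = (81.077 − 80.658) / (3 × 0.131) = 1.0662; Cpl = (μ̂ − LSL) / (3σ̂) = (80.658 − 80.305) / (3 × 0.131) = 0.8982; Cpk = min(Cpu, Cpl) = 0.8982

0.90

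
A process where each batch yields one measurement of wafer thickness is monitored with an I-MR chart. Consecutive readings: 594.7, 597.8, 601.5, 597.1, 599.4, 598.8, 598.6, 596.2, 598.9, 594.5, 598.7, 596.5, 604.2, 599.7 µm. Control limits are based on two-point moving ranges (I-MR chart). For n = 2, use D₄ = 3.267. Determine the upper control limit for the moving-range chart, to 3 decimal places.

Moving ranges: 3.1, 3.7, 4.4, 2.3, 0.6, 0.2, 2.4, 2.7, 4.4, 4.2, 2.2, 7.7, 4.5; M̄R̄ = 42.4000 / 13 = 3.2615
UCL_MR = D₄·M̄R̄ = 3.267 × 3.2615 = 10.6554

10.655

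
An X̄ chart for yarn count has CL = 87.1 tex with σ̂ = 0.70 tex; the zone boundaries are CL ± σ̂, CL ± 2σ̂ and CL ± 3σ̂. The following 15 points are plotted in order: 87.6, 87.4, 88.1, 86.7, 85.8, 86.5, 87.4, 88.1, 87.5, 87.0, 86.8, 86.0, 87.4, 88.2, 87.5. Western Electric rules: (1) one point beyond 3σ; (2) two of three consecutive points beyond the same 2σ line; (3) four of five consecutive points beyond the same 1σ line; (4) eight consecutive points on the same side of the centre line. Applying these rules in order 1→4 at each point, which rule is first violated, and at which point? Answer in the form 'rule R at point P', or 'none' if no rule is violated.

Zone of each point (C = within 1σ̂, B = 1σ̂–2σ̂, A = 2σ̂–3σ̂, * = beyond 3σ̂; sign = side of CL): 1:+C, 2:+C, 3:+B, 4:-C, 5:-B, 6:-C, 7:+C, 8:+B, 9:+C, 10:-C, 11:-C, 12:-B, 13:+C, 14:+B, 15:+C
No rule fires across all 15 points.

none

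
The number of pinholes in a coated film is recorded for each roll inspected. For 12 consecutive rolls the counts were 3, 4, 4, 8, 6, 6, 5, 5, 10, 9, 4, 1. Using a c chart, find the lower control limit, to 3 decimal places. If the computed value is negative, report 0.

c̄ = (3 + 4 + 4 + 8 + 6 + 6 + 5 + 5 + 10 + 9 + 4 + 1) / 12 = 65 / 12 = 5.4167
LCL = c̄ − 3√c̄ = 5.4167 − 3 × 2.3274 = -1.5655 → 0 (cannot be negative)

0.000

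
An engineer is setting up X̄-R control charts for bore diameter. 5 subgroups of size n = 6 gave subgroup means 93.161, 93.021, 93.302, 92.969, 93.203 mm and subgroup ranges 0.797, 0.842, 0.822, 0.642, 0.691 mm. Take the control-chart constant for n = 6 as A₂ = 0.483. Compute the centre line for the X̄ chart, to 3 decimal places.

93.131

X̄̄ = (93.161 + 93.021 + 93.302 + 92.969 + 93.203) / 5 = 465.6560 / 5 = 93.1312
CL = X̄̄ = 93.1312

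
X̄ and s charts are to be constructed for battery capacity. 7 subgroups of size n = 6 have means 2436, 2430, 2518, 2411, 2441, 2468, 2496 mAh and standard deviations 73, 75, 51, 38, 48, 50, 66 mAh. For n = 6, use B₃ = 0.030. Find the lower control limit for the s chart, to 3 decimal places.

s̄ = (73 + 75 + 51 + 38 + 48 + 50 + 66) / 7 = 57.2857
LCL_s = B₃·s̄ = 0.030 × 57.2857 = 1.7186

1.719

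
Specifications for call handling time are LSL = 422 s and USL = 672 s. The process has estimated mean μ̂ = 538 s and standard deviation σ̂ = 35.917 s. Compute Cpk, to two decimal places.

Cpu = (USL − μ̂) / (3σ̂) = (672 − 538) / (3 × 35.917) = 1.2436; Cpl = (μ̂ − LSL) / (3σ̂) = (538 − 422) / (3 × 35.917) = 1.0766; Cpk = min(Cpu, Cpl) = 1.0766

1.08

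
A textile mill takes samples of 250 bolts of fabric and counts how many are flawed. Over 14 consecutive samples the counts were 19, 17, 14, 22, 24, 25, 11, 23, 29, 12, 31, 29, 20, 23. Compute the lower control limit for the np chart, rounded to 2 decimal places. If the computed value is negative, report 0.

8.10

p̄ = Σdᵢ / (k·n) = 299 / (14 × 250) = 0.08543
LCL = np̄ − 3·√(np̄(1−p̄)) = 21.3571 − 3 × 4.4196 = 8.0984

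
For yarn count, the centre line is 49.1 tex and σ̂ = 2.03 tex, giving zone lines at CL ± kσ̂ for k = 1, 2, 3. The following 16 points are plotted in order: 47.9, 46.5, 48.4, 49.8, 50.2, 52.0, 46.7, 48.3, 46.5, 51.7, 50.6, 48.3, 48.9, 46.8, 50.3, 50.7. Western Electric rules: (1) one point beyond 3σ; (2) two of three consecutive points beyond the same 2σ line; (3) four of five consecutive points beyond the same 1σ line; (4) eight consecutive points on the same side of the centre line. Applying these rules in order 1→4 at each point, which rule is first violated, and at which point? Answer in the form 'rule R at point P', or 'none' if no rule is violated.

Zone of each point (C = within 1σ̂, B = 1σ̂–2σ̂, A = 2σ̂–3σ̂, * = beyond 3σ̂; sign = side of CL): 1:-C, 2:-B, 3:-C, 4:+C, 5:+C, 6:+B, 7:-B, 8:-C, 9:-B, 10:+B, 11:+C, 12:-C, 13:-C, 14:-B, 15:+C, 16:+C
No rule fires across all 16 points.

none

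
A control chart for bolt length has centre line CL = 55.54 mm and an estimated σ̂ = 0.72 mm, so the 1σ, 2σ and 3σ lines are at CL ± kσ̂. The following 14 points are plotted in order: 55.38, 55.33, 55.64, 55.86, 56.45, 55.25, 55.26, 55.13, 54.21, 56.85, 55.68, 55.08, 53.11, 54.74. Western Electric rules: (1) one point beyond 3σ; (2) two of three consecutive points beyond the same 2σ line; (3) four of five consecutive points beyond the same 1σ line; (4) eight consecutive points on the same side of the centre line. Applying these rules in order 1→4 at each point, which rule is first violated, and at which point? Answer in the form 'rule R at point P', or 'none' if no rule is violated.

rule 1 at point 13

Zone of each point (C = within 1σ̂, B = 1σ̂–2σ̂, A = 2σ̂–3σ̂, * = beyond 3σ̂; sign = side of CL): 1:-C, 2:-C, 3:+C, 4:+C, 5:+B, 6:-C, 7:-C, 8:-C, 9:-B, 10:+B, 11:+C, 12:-C, 13:-*, 14:-B
Rule 1 (one point beyond the 3σ limits) is satisfied at point 13.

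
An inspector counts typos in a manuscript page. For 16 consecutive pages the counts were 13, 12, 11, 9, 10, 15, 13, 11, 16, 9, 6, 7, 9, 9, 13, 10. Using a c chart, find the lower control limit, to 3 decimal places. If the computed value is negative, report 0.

0.948

c̄ = (13 + 12 + 11 + 9 + 10 + 15 + 13 + 11 + 16 + 9 + 6 + 7 + 9 + 9 + 13 + 10) / 16 = 173 / 16 = 10.8125
LCL = c̄ − 3√c̄ = 10.8125 − 3 × 3.2882 = 0.9478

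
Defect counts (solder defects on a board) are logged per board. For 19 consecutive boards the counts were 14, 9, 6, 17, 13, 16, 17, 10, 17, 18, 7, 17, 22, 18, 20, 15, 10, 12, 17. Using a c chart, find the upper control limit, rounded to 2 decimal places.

25.89

c̄ = (14 + 9 + 6 + 17 + 13 + 16 + 17 + 10 + 17 + 18 + 7 + 17 + 22 + 18 + 20 + 15 + 10 + 12 + 17) / 19 = 275 / 19 = 14.4737
UCL = c̄ + 3√c̄ = 14.4737 + 3 × √14.4737 = 14.4737 + 3 × 3.8044 = 25.8870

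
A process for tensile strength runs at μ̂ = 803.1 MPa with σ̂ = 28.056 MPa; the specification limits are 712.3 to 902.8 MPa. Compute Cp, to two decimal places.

Cp = (USL − LSL) / (6σ̂) = (902.8 − 712.3) / (6 × 28.056) = 190.5000 / 168.3360 = 1.1317

1.13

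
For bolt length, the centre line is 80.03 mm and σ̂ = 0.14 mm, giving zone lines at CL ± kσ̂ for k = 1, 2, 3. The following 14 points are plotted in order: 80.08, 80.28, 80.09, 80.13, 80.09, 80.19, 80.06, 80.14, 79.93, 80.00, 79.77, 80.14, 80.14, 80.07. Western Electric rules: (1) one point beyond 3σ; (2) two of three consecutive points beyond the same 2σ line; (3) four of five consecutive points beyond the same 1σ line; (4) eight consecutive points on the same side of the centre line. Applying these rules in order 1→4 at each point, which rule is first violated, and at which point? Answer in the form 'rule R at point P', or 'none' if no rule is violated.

Zone of each point (C = within 1σ̂, B = 1σ̂–2σ̂, A = 2σ̂–3σ̂, * = beyond 3σ̂; sign = side of CL): 1:+C, 2:+B, 3:+C, 4:+C, 5:+C, 6:+B, 7:+C, 8:+C, 9:-C, 10:-C, 11:-B, 12:+C, 13:+C, 14:+C
Rule 4 (eight consecutive points on the same side of the centre line) is satisfied at point 8.

rule 4 at point 8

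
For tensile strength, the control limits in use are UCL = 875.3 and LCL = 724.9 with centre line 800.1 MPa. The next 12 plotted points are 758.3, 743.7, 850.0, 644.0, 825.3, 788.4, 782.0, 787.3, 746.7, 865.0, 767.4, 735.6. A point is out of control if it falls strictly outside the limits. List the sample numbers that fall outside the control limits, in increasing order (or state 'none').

4

Compare each point to [724.9, 875.3]: sample 4 = 644.0 < LCL.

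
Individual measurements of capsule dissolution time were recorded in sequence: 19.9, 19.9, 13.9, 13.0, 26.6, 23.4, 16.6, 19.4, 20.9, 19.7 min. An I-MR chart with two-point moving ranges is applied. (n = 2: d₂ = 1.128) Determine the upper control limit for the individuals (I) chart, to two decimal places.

X̄ = (19.9 + 19.9 + 13.9 + 13.0 + 26.6 + 23.4 + 16.6 + 19.4 + 20.9 + 19.7) / 10 = 19.3300
Moving ranges: 0.0, 6.0, 0.9, 13.6, 3.2, 6.8, 2.8, 1.5, 1.2; M̄R̄ = 36.0000 / 9 = 4.0000
UCL = X̄ + 3·M̄R̄/d₂ = 19.3300 + 3 × 4.0000 / 1.128 = 29.9683

29.97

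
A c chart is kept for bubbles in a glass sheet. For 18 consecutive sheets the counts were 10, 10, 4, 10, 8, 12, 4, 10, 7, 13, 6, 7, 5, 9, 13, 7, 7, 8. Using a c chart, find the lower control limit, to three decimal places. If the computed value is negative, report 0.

c̄ = (10 + 10 + 4 + 10 + 8 + 12 + 4 + 10 + 7 + 13 + 6 + 7 + 5 + 9 + 13 + 7 + 7 + 8) / 18 = 150 / 18 = 8.3333
LCL = c̄ − 3√c̄ = 8.3333 − 3 × 2.8868 = -0.3269 → 0 (cannot be negative)

0.000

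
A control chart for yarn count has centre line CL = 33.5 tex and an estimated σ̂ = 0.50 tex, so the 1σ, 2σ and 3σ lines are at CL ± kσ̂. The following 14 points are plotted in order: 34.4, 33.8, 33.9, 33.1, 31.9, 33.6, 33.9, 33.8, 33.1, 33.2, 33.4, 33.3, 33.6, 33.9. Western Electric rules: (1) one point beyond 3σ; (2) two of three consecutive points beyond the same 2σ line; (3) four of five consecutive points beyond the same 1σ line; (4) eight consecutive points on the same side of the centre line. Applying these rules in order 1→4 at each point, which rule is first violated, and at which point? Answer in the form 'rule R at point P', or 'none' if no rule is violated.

Zone of each point (C = within 1σ̂, B = 1σ̂–2σ̂, A = 2σ̂–3σ̂, * = beyond 3σ̂; sign = side of CL): 1:+B, 2:+C, 3:+C, 4:-C, 5:-*, 6:+C, 7:+C, 8:+C, 9:-C, 10:-C, 11:-C, 12:-C, 13:+C, 14:+C
Rule 1 (one point beyond the 3σ limits) is satisfied at point 5.

rule 1 at point 5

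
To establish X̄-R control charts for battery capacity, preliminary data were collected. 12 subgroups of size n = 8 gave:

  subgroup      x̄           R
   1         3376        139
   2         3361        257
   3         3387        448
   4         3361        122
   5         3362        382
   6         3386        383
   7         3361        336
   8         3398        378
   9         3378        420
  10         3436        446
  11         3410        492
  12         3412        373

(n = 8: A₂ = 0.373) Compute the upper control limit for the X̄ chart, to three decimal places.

X̄̄ = (3376 + 3361 + 3387 + 3361 + 3362 + 3386 + 3361 + 3398 + 3378 + 3436 + 3410 + 3412) / 12 = 40628.0000 / 12 = 3385.6667
R̄ = (139 + 257 + 448 + 122 + 382 + 383 + 336 + 378 + 420 + 446 + 492 + 373) / 12 = 4176.0000 / 12 = 348.0000
UCL = X̄̄ + A₂·R̄ = 3385.6667 + 0.373 × 348.0000 = 3515.4707

3515.471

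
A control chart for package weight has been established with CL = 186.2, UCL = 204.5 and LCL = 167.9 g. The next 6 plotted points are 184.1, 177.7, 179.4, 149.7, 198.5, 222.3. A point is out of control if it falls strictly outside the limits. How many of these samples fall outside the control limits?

2

Compare each point to [167.9, 204.5]: sample 4 = 149.7 < LCL; sample 6 = 222.3 > UCL.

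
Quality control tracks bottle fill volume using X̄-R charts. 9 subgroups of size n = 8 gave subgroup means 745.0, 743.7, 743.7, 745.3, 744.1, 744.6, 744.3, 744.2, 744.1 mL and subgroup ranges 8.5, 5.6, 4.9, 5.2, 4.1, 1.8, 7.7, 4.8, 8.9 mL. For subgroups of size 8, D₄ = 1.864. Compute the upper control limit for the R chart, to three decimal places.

R̄ = (8.5 + 5.6 + 4.9 + 5.2 + 4.1 + 1.8 + 7.7 + 4.8 + 8.9) / 9 = 51.5000 / 9 = 5.7222
UCL_R = D₄·R̄ = 1.864 × 5.7222 = 10.6662

10.666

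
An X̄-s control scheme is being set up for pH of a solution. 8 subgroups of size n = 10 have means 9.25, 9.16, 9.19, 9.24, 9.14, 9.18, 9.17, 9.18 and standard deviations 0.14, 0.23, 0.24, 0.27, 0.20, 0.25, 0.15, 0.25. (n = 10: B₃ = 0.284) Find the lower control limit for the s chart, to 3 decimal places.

s̄ = (0.14 + 0.23 + 0.24 + 0.27 + 0.20 + 0.25 + 0.15 + 0.25) / 8 = 0.2162
LCL_s = B₃·s̄ = 0.284 × 0.2162 = 0.0614

0.061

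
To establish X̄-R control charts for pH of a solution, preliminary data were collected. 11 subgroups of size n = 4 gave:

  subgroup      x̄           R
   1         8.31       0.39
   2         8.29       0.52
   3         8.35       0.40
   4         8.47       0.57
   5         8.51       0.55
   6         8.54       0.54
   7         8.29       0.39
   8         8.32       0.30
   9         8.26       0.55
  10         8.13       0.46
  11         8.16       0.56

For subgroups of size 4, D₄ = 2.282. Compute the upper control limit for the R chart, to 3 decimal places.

1.085

R̄ = (0.39 + 0.52 + 0.40 + 0.57 + 0.55 + 0.54 + 0.39 + 0.30 + 0.55 + 0.46 + 0.56) / 11 = 5.2300 / 11 = 0.4755
UCL_R = D₄·R̄ = 2.282 × 0.4755 = 1.0850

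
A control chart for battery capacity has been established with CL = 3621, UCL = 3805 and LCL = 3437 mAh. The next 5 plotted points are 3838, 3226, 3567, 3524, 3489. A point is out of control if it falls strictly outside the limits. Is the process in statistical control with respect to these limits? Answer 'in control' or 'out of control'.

Compare each point to [3437, 3805]: sample 1 = 3838 > UCL; sample 2 = 3226 < LCL.

out of control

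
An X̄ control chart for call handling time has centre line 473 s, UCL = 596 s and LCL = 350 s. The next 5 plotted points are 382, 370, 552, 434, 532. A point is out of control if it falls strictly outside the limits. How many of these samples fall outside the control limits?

0

All 5 points lie within [350, 596].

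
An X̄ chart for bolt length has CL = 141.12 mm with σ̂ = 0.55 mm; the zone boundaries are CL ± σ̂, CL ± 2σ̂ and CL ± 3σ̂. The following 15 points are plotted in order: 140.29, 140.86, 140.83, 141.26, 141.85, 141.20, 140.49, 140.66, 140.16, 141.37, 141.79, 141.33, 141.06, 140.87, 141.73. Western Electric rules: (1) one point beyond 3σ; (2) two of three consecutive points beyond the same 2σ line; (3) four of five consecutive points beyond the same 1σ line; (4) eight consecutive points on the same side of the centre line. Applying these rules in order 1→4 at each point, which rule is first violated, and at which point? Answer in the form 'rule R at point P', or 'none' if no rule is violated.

Zone of each point (C = within 1σ̂, B = 1σ̂–2σ̂, A = 2σ̂–3σ̂, * = beyond 3σ̂; sign = side of CL): 1:-B, 2:-C, 3:-C, 4:+C, 5:+B, 6:+C, 7:-B, 8:-C, 9:-B, 10:+C, 11:+B, 12:+C, 13:-C, 14:-C, 15:+B
No rule fires across all 15 points.

none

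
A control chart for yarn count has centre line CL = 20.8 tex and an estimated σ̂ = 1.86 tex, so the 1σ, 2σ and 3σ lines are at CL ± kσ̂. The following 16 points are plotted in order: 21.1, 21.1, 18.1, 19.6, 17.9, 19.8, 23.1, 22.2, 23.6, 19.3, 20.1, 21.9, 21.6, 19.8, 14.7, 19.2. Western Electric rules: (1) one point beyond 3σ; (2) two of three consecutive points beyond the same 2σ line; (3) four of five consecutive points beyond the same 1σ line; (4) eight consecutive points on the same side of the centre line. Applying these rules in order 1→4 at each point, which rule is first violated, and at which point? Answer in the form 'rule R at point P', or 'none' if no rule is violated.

Zone of each point (C = within 1σ̂, B = 1σ̂–2σ̂, A = 2σ̂–3σ̂, * = beyond 3σ̂; sign = side of CL): 1:+C, 2:+C, 3:-B, 4:-C, 5:-B, 6:-C, 7:+B, 8:+C, 9:+B, 10:-C, 11:-C, 12:+C, 13:+C, 14:-C, 15:-*, 16:-C
Rule 1 (one point beyond the 3σ limits) is satisfied at point 15.

rule 1 at point 15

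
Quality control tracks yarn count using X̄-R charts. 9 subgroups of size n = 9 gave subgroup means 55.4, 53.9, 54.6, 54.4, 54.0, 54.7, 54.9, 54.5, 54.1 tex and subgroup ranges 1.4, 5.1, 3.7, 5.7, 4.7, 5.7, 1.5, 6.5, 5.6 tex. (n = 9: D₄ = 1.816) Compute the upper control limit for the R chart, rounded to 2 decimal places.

R̄ = (1.4 + 5.1 + 3.7 + 5.7 + 4.7 + 5.7 + 1.5 + 6.5 + 5.6) / 9 = 39.9000 / 9 = 4.4333
UCL_R = D₄·R̄ = 1.816 × 4.4333 = 8.0509

8.05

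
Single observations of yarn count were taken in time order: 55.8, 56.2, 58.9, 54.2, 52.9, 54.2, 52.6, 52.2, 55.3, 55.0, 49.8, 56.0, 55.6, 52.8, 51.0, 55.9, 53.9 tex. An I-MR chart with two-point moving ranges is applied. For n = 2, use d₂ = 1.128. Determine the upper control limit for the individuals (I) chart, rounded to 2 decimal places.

X̄ = (55.8 + 56.2 + 58.9 + 54.2 + 52.9 + 54.2 + 52.6 + 52.2 + 55.3 + 55.0 + 49.8 + 56.0 + 55.6 + 52.8 + 51.0 + 55.9 + 53.9) / 17 = 54.2529
Moving ranges: 0.4, 2.7, 4.7, 1.3, 1.3, 1.6, 0.4, 3.1, 0.3, 5.2, 6.2, 0.4, 2.8, 1.8, 4.9, 2.0; M̄R̄ = 39.1000 / 16 = 2.4438
UCL = X̄ + 3·M̄R̄/d₂ = 54.2529 + 3 × 2.4438 / 1.128 = 60.7523

60.75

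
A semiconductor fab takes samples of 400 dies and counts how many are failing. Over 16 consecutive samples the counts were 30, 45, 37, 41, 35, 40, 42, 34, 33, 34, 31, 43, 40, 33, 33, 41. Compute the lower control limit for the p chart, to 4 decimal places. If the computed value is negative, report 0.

p̄ = Σdᵢ / (k·n) = 592 / (16 × 400) = 0.09250
LCL = p̄ − 3·√(p̄(1−p̄)/n) = 0.09250 − 3 × 0.01449 = 0.04904

0.0490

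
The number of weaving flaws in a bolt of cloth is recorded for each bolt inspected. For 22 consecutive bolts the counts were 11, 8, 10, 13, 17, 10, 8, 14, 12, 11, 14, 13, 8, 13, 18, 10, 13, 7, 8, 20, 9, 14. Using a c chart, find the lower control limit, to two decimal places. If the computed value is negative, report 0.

c̄ = (11 + 8 + 10 + 13 + 17 + 10 + 8 + 14 + 12 + 11 + 14 + 13 + 8 + 13 + 18 + 10 + 13 + 7 + 8 + 20 + 9 + 14) / 22 = 261 / 22 = 11.8636
LCL = c̄ − 3√c̄ = 11.8636 − 3 × 3.4444 = 1.5305

1.53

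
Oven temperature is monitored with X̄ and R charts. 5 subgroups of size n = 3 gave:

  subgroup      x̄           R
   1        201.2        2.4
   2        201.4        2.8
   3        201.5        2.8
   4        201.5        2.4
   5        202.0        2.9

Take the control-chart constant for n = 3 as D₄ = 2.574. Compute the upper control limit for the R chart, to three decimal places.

R̄ = (2.4 + 2.8 + 2.8 + 2.4 + 2.9) / 5 = 13.3000 / 5 = 2.6600
UCL_R = D₄·R̄ = 2.574 × 2.6600 = 6.8468

6.847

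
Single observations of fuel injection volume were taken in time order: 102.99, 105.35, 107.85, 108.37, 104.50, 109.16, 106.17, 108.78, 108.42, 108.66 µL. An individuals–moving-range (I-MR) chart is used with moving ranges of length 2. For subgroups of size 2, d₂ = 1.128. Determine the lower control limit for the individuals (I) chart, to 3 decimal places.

101.082

X̄ = (102.99 + 105.35 + 107.85 + 108.37 + 104.50 + 109.16 + 106.17 + 108.78 + 108.42 + 108.66) / 10 = 107.0250
Moving ranges: 2.36, 2.50, 0.52, 3.87, 4.66, 2.99, 2.61, 0.36, 0.24; M̄R̄ = 20.1100 / 9 = 2.2344
LCL = X̄ − 3·M̄R̄/d₂ = 107.0250 − 3 × 2.2344 / 1.128 = 101.0823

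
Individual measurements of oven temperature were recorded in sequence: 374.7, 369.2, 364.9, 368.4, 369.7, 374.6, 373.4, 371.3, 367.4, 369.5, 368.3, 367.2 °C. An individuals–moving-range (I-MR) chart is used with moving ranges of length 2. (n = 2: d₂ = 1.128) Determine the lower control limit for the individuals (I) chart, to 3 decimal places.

X̄ = (374.7 + 369.2 + 364.9 + 368.4 + 369.7 + 374.6 + 373.4 + 371.3 + 367.4 + 369.5 + 368.3 + 367.2) / 12 = 369.8833
Moving ranges: 5.5, 4.3, 3.5, 1.3, 4.9, 1.2, 2.1, 3.9, 2.1, 1.2, 1.1; M̄R̄ = 31.1000 / 11 = 2.8273
LCL = X̄ − 3·M̄R̄/d₂ = 369.8833 − 3 × 2.8273 / 1.128 = 362.3640

362.364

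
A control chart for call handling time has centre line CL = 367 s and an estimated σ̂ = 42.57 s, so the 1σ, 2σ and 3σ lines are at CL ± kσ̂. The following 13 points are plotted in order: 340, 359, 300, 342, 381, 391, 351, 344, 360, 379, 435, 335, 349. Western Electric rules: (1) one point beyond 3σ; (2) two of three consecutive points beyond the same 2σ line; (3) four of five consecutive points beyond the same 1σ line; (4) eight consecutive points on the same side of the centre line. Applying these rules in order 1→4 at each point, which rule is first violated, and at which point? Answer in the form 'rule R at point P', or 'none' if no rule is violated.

Zone of each point (C = within 1σ̂, B = 1σ̂–2σ̂, A = 2σ̂–3σ̂, * = beyond 3σ̂; sign = side of CL): 1:-C, 2:-C, 3:-B, 4:-C, 5:+C, 6:+C, 7:-C, 8:-C, 9:-C, 10:+C, 11:+B, 12:-C, 13:-C
No rule fires across all 13 points.

none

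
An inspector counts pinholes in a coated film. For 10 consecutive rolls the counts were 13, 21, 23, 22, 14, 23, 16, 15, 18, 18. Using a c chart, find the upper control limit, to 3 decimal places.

c̄ = (13 + 21 + 23 + 22 + 14 + 23 + 16 + 15 + 18 + 18) / 10 = 183 / 10 = 18.3000
UCL = c̄ + 3√c̄ = 18.3000 + 3 × √18.3000 = 18.3000 + 3 × 4.2778 = 31.1335

31.134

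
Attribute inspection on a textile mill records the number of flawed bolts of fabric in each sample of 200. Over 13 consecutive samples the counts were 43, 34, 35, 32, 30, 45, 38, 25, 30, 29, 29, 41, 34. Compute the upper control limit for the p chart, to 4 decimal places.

p̄ = Σdᵢ / (k·n) = 445 / (13 × 200) = 0.17115
UCL = p̄ + 3·√(p̄(1−p̄)/n) = 0.17115 + 3 × √(0.17115×0.82885/200) = 0.17115 + 3 × 0.02663 = 0.25105

0.2511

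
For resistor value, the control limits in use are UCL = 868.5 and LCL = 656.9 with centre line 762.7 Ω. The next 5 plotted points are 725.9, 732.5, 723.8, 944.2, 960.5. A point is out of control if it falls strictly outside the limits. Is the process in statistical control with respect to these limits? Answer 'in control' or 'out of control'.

Compare each point to [656.9, 868.5]: sample 4 = 944.2 > UCL; sample 5 = 960.5 > UCL.

out of control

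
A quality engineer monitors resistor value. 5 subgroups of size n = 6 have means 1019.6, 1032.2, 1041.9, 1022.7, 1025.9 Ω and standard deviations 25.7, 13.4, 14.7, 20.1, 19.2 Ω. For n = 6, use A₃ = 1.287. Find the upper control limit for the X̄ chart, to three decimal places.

1052.424

X̄̄ = (1019.6 + 1032.2 + 1041.9 + 1022.7 + 1025.9) / 5 = 1028.4600
s̄ = (25.7 + 13.4 + 14.7 + 20.1 + 19.2) / 5 = 18.6200
UCL = X̄̄ + A₃·s̄ = 1028.4600 + 1.287 × 18.6200 = 1052.4239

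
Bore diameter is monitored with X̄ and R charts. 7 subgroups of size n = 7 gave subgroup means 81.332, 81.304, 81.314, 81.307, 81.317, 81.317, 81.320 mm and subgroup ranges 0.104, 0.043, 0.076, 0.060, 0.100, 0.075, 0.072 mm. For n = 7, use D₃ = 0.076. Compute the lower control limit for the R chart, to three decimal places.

R̄ = (0.104 + 0.043 + 0.076 + 0.060 + 0.100 + 0.075 + 0.072) / 7 = 0.5300 / 7 = 0.0757
LCL_R = D₃·R̄ = 0.076 × 0.0757 = 0.0058

0.006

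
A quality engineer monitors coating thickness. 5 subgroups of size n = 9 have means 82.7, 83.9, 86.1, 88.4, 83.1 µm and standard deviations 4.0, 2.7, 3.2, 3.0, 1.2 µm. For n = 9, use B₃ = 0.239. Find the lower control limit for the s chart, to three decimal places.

0.674

s̄ = (4.0 + 2.7 + 3.2 + 3.0 + 1.2) / 5 = 2.8200
LCL_s = B₃·s̄ = 0.239 × 2.8200 = 0.6740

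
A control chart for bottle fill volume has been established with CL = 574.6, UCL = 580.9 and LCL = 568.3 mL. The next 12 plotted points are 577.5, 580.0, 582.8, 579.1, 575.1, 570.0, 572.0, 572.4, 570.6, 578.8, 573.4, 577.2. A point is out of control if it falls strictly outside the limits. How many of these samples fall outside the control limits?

Compare each point to [568.3, 580.9]: sample 3 = 582.8 > UCL.

1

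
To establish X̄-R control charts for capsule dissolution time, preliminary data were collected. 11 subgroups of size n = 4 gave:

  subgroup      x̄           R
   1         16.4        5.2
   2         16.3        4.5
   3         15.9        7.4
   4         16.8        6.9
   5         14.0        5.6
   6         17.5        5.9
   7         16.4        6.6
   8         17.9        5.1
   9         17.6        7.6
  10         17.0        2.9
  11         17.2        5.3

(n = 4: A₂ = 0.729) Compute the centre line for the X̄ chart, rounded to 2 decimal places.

16.64

X̄̄ = (16.4 + 16.3 + 15.9 + 16.8 + 14.0 + 17.5 + 16.4 + 17.9 + 17.6 + 17.0 + 17.2) / 11 = 183.0000 / 11 = 16.6364
CL = X̄̄ = 16.6364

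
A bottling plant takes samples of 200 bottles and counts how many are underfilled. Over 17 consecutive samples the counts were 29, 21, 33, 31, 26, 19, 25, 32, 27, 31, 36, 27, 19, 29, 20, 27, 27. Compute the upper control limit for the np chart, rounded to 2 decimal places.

41.50

p̄ = Σdᵢ / (k·n) = 459 / (17 × 200) = 0.13500
UCL = np̄ + 3·√(np̄(1−p̄)) = 27.0000 + 3 × √(27.0000×0.86500) = 27.0000 + 3 × 4.8327 = 41.4981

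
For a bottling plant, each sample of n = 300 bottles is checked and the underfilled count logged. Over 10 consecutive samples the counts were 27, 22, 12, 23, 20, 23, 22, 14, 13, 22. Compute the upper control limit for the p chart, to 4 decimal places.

p̄ = Σdᵢ / (k·n) = 198 / (10 × 300) = 0.06600
UCL = p̄ + 3·√(p̄(1−p̄)/n) = 0.06600 + 3 × √(0.06600×0.93400/300) = 0.06600 + 3 × 0.01433 = 0.10900

0.1090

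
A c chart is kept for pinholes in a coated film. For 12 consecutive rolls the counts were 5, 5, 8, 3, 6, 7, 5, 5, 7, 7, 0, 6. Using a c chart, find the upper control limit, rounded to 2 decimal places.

12.26

c̄ = (5 + 5 + 8 + 3 + 6 + 7 + 5 + 5 + 7 + 7 + 0 + 6) / 12 = 64 / 12 = 5.3333
UCL = c̄ + 3√c̄ = 5.3333 + 3 × √5.3333 = 5.3333 + 3 × 2.3094 = 12.2615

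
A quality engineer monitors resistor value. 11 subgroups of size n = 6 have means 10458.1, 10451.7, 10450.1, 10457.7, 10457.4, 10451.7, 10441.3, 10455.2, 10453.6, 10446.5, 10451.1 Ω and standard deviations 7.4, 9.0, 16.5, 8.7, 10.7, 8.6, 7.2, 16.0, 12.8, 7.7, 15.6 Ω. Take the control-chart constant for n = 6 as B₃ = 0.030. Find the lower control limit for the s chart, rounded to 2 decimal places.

s̄ = (7.4 + 9.0 + 16.5 + 8.7 + 10.7 + 8.6 + 7.2 + 16.0 + 12.8 + 7.7 + 15.6) / 11 = 10.9273
LCL_s = B₃·s̄ = 0.030 × 10.9273 = 0.3278

0.33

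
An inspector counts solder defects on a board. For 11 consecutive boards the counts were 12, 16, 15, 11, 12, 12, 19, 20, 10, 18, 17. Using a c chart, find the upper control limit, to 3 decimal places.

26.240

c̄ = (12 + 16 + 15 + 11 + 12 + 12 + 19 + 20 + 10 + 18 + 17) / 11 = 162 / 11 = 14.7273
UCL = c̄ + 3√c̄ = 14.7273 + 3 × √14.7273 = 14.7273 + 3 × 3.8376 = 26.2401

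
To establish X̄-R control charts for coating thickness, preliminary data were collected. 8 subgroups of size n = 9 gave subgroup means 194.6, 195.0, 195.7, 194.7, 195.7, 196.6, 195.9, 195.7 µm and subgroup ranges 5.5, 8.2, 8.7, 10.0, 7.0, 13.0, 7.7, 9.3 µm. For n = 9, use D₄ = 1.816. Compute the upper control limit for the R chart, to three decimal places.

R̄ = (5.5 + 8.2 + 8.7 + 10.0 + 7.0 + 13.0 + 7.7 + 9.3) / 8 = 69.4000 / 8 = 8.6750
UCL_R = D₄·R̄ = 1.816 × 8.6750 = 15.7538

15.754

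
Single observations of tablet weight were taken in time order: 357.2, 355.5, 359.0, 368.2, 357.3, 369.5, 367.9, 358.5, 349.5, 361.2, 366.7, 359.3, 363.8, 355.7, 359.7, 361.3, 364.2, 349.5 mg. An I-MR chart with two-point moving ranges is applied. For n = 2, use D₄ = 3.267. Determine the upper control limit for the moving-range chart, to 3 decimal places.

22.658

Moving ranges: 1.7, 3.5, 9.2, 10.9, 12.2, 1.6, 9.4, 9.0, 11.7, 5.5, 7.4, 4.5, 8.1, 4.0, 1.6, 2.9, 14.7; M̄R̄ = 117.9000 / 17 = 6.9353
UCL_MR = D₄·M̄R̄ = 3.267 × 6.9353 = 22.6576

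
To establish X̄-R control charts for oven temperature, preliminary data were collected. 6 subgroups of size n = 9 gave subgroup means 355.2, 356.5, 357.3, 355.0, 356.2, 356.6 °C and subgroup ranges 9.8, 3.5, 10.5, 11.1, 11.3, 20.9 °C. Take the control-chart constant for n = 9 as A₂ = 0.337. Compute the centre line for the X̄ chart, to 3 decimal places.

X̄̄ = (355.2 + 356.5 + 357.3 + 355.0 + 356.2 + 356.6) / 6 = 2136.8000 / 6 = 356.1333
CL = X̄̄ = 356.1333

356.133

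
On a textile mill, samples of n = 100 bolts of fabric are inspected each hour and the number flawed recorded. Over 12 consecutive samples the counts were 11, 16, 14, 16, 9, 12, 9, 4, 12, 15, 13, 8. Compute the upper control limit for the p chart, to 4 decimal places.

0.2118

p̄ = Σdᵢ / (k·n) = 139 / (12 × 100) = 0.11583
UCL = p̄ + 3·√(p̄(1−p̄)/n) = 0.11583 + 3 × √(0.11583×0.88417/100) = 0.11583 + 3 × 0.03200 = 0.21184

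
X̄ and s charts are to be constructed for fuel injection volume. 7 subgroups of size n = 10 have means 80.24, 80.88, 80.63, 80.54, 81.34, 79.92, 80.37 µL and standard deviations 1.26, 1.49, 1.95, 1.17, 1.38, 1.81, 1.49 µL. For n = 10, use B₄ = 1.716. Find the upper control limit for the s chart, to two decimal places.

s̄ = (1.26 + 1.49 + 1.95 + 1.17 + 1.38 + 1.81 + 1.49) / 7 = 1.5071
UCL_s = B₄·s̄ = 1.716 × 1.5071 = 2.5863

2.59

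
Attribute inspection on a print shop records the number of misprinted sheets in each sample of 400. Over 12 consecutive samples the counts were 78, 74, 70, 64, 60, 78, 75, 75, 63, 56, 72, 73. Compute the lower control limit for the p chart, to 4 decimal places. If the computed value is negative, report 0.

p̄ = Σdᵢ / (k·n) = 838 / (12 × 400) = 0.17458
LCL = p̄ − 3·√(p̄(1−p̄)/n) = 0.17458 − 3 × 0.01898 = 0.11764

0.1176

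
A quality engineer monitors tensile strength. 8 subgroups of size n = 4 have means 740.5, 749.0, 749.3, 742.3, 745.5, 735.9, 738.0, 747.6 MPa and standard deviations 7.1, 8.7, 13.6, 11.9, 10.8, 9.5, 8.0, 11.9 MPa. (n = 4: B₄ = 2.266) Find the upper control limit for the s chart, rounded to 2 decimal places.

s̄ = (7.1 + 8.7 + 13.6 + 11.9 + 10.8 + 9.5 + 8.0 + 11.9) / 8 = 10.1875
UCL_s = B₄·s̄ = 2.266 × 10.1875 = 23.0849

23.08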